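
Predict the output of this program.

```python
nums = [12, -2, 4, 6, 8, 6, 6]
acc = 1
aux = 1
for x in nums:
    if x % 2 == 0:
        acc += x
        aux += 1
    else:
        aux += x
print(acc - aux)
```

33

x=12: even, acc = 1+12 = 13; aux=2
x=-2: even, acc = 13+(-2) = 11; aux=3
x=4: even, acc = 11+4 = 15; aux=4
x=6: even, acc = 15+6 = 21; aux=5
x=8: even, acc = 21+8 = 29; aux=6
x=6: even, acc = 29+6 = 35; aux=7
x=6: even, acc = 35+6 = 41; aux=8
acc-aux = 41-8 = 33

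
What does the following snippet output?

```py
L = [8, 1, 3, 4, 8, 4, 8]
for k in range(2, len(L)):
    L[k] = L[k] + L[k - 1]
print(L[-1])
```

k=2: L[2] = 3+1 = 4 → [8, 1, 4, 4, 8, 4, 8]
k=3: L[3] = 4+4 = 8 → [8, 1, 4, 8, 8, 4, 8]
k=4: L[4] = 8+8 = 16 → [8, 1, 4, 8, 16, 4, 8]
k=5: L[5] = 4+16 = 20 → [8, 1, 4, 8, 16, 20, 8]
k=6: L[6] = 8+20 = 28 → [8, 1, 4, 8, 16, 20, 28]

28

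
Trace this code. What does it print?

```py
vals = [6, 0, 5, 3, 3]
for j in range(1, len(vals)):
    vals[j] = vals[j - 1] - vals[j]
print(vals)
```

j=1: vals[1] = 6-0 = 6 → [6, 6, 5, 3, 3]
j=2: vals[2] = 6-5 = 1 → [6, 6, 1, 3, 3]
j=3: vals[3] = 1-3 = -2 → [6, 6, 1, -2, 3]
j=4: vals[4] = (-2)-3 = -5 → [6, 6, 1, -2, -5]

[6, 6, 1, -2, -5]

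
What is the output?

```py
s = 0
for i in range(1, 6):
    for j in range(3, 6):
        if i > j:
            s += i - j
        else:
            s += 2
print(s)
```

28

i=1,j=3: not 1>3, s = 0+2 = 2
i=1,j=4: not 1>4, s = 2+2 = 4
i=1,j=5: not 1>5, s = 4+2 = 6
i=2,j=3: not 2>3, s = 6+2 = 8
i=2,j=4: not 2>4, s = 8+2 = 10
i=2,j=5: not 2>5, s = 10+2 = 12
i=3,j=3: not 3>3, s = 12+2 = 14
i=3,j=4: not 3>4, s = 14+2 = 16
i=3,j=5: not 3>5, s = 16+2 = 18
i=4,j=3: 4>3, s = 18+1 = 19
i=4,j=4: not 4>4, s = 19+2 = 21
i=4,j=5: not 4>5, s = 21+2 = 23
i=5,j=3: 5>3, s = 23+2 = 25
i=5,j=4: 5>4, s = 25+1 = 26
i=5,j=5: not 5>5, s = 26+2 = 28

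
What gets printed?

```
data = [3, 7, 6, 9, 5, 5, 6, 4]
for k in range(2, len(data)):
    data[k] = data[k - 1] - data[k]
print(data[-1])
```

-28

k=2: data[2] = 7-6 = 1 → [3, 7, 1, 9, 5, 5, 6, 4]
k=3: data[3] = 1-9 = -8 → [3, 7, 1, -8, 5, 5, 6, 4]
k=4: data[4] = (-8)-5 = -13 → [3, 7, 1, -8, -13, 5, 6, 4]
k=5: data[5] = (-13)-5 = -18 → [3, 7, 1, -8, -13, -18, 6, 4]
k=6: data[6] = (-18)-6 = -24 → [3, 7, 1, -8, -13, -18, -24, 4]
k=7: data[7] = (-24)-4 = -28 → [3, 7, 1, -8, -13, -18, -24, -28]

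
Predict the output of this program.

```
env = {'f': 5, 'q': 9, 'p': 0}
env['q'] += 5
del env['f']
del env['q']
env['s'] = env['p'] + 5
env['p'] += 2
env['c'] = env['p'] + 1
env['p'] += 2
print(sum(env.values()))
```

env['q'] = 9+5 = 14 → {'f': 5, 'q': 14, 'p': 0}
del 'f' → {'q': 14, 'p': 0}
del 'q' → {'p': 0}
env['s'] = env['p']+5 = 5 → {'p': 0, 's': 5}
env['p'] = 0+2 = 2 → {'p': 2, 's': 5}
env['c'] = env['p']+1 = 3 → {'p': 2, 's': 5, 'c': 3}
env['p'] = 2+2 = 4 → {'p': 4, 's': 5, 'c': 3}
sum of values = 12

12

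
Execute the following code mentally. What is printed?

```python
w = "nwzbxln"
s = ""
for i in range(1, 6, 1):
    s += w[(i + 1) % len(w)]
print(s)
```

zbxln

i=1: add w[2]='z' → 'z'
i=2: add w[3]='b' → 'zb'
i=3: add w[4]='x' → 'zbx'
i=4: add w[5]='l' → 'zbxl'
i=5: add w[6]='n' → 'zbxln'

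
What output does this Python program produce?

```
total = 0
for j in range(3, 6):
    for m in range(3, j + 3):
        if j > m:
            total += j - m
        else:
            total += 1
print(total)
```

13

j=3,m=3: not 3>3, total = 0+1 = 1
j=3,m=4: not 3>4, total = 1+1 = 2
j=3,m=5: not 3>5, total = 2+1 = 3
j=4,m=3: 4>3, total = 3+1 = 4
j=4,m=4: not 4>4, total = 4+1 = 5
j=4,m=5: not 4>5, total = 5+1 = 6
j=4,m=6: not 4>6, total = 6+1 = 7
j=5,m=3: 5>3, total = 7+2 = 9
j=5,m=4: 5>4, total = 9+1 = 10
j=5,m=5: not 5>5, total = 10+1 = 11
j=5,m=6: not 5>6, total = 11+1 = 12
j=5,m=7: not 5>7, total = 12+1 = 13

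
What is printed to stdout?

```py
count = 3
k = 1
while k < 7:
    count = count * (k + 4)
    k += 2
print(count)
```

k=1: count = 3*5 = 15
k=3: count = 15*7 = 105
k=5: count = 105*9 = 945

945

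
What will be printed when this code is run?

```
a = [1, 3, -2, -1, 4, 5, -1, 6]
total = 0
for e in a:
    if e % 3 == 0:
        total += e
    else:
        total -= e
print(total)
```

3

e=1: not %3==0, total = 0-1 = -1
e=3: %3==0, total = (-1)+3 = 2
e=-2: not %3==0, total = 2-(-2) = 4
e=-1: not %3==0, total = 4-(-1) = 5
e=4: not %3==0, total = 5-4 = 1
e=5: not %3==0, total = 1-5 = -4
e=-1: not %3==0, total = (-4)-(-1) = -3
e=6: %3==0, total = (-3)+6 = 3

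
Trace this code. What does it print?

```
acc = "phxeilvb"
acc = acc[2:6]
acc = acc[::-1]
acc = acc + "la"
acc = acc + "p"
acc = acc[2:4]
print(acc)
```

slice [2:6] → 'xeil'
reverse → 'liex'
+ 'la' → 'liexla'
+ 'p' → 'liexlap'
slice [2:4] → 'ex'

ex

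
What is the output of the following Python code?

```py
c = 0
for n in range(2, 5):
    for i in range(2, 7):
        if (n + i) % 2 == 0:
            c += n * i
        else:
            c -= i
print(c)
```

n=2,i=2: even sum, c = 0+4 = 4
n=2,i=3: odd sum, c = 4-3 = 1
n=2,i=4: even sum, c = 1+8 = 9
n=2,i=5: odd sum, c = 9-5 = 4
n=2,i=6: even sum, c = 4+12 = 16
n=3,i=2: odd sum, c = 16-2 = 14
n=3,i=3: even sum, c = 14+9 = 23
n=3,i=4: odd sum, c = 23-4 = 19
n=3,i=5: even sum, c = 19+15 = 34
n=3,i=6: odd sum, c = 34-6 = 28
n=4,i=2: even sum, c = 28+8 = 36
n=4,i=3: odd sum, c = 36-3 = 33
n=4,i=4: even sum, c = 33+16 = 49
n=4,i=5: odd sum, c = 49-5 = 44
n=4,i=6: even sum, c = 44+24 = 68

68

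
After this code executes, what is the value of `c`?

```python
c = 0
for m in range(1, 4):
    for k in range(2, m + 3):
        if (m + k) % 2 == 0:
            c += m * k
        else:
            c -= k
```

m=1,k=2: odd sum, c = 0-2 = -2
m=1,k=3: even sum, c = (-2)+3 = 1
m=2,k=2: even sum, c = 1+4 = 5
m=2,k=3: odd sum, c = 5-3 = 2
m=2,k=4: even sum, c = 2+8 = 10
m=3,k=2: odd sum, c = 10-2 = 8
m=3,k=3: even sum, c = 8+9 = 17
m=3,k=4: odd sum, c = 17-4 = 13
m=3,k=5: even sum, c = 13+15 = 28

28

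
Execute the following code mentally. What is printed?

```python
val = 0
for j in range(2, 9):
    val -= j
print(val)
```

-35

j=2: val = 0-2 = -2
j=3: val = (-2)-3 = -5
j=4: val = (-5)-4 = -9
j=5: val = (-9)-5 = -14
j=6: val = (-14)-6 = -20
j=7: val = (-20)-7 = -27
j=8: val = (-27)-8 = -35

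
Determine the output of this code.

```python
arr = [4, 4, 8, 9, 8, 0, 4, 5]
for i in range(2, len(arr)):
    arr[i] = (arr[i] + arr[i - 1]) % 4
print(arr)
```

i=2: arr[2] = (8+4)%4 = 0 → [4, 4, 0, 9, 8, 0, 4, 5]
i=3: arr[3] = (9+0)%4 = 1 → [4, 4, 0, 1, 8, 0, 4, 5]
i=4: arr[4] = (8+1)%4 = 1 → [4, 4, 0, 1, 1, 0, 4, 5]
i=5: arr[5] = (0+1)%4 = 1 → [4, 4, 0, 1, 1, 1, 4, 5]
i=6: arr[6] = (4+1)%4 = 1 → [4, 4, 0, 1, 1, 1, 1, 5]
i=7: arr[7] = (5+1)%4 = 2 → [4, 4, 0, 1, 1, 1, 1, 2]

[4, 4, 0, 1, 1, 1, 1, 2]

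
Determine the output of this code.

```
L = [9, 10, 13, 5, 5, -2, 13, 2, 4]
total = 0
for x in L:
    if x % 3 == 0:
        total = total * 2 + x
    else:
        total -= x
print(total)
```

-41

x=9: %3==0, total = 0*2+9 = 9
x=10: not %3==0, total = 9-10 = -1
x=13: not %3==0, total = (-1)-13 = -14
x=5: not %3==0, total = (-14)-5 = -19
x=5: not %3==0, total = (-19)-5 = -24
x=-2: not %3==0, total = (-24)-(-2) = -22
x=13: not %3==0, total = (-22)-13 = -35
x=2: not %3==0, total = (-35)-2 = -37
x=4: not %3==0, total = (-37)-4 = -41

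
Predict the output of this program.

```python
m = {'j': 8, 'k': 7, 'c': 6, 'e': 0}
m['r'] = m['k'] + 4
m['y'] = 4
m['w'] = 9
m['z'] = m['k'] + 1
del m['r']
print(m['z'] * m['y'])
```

m['r'] = m['k']+4 = 11 → {'j': 8, 'k': 7, 'c': 6, 'e': 0, 'r': 11}
m['y'] = 4 → {'j': 8, 'k': 7, 'c': 6, 'e': 0, 'r': 11, 'y': 4}
m['w'] = 9 → {'j': 8, 'k': 7, 'c': 6, 'e': 0, 'r': 11, 'y': 4, 'w': 9}
m['z'] = m['k']+1 = 8 → {'j': 8, 'k': 7, 'c': 6, 'e': 0, 'r': 11, 'y': 4, 'w': 9, 'z': 8}
del 'r' → {'j': 8, 'k': 7, 'c': 6, 'e': 0, 'y': 4, 'w': 9, 'z': 8}
m['z']*m['y'] = 8*4 = 32

32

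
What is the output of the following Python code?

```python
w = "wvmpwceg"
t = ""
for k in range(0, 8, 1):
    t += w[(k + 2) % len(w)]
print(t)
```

mpwcegwv

k=0: add w[2]='m' → 'm'
k=1: add w[3]='p' → 'mp'
k=2: add w[4]='w' → 'mpw'
k=3: add w[5]='c' → 'mpwc'
k=4: add w[6]='e' → 'mpwce'
k=5: add w[7]='g' → 'mpwceg'
k=6: add w[0]='w' → 'mpwcegw'
k=7: add w[1]='v' → 'mpwcegwv'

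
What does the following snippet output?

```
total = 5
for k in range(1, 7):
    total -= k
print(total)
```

k=1: total = 5-1 = 4
k=2: total = 4-2 = 2
k=3: total = 2-3 = -1
k=4: total = (-1)-4 = -5
k=5: total = (-5)-5 = -10
k=6: total = (-10)-6 = -16

-16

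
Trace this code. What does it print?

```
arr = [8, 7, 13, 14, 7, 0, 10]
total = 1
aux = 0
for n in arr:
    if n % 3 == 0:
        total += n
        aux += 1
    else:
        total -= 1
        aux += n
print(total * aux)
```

n=8: not %3==0, total = 1-1 = 0; aux=8
n=7: not %3==0, total = 0-1 = -1; aux=15
n=13: not %3==0, total = (-1)-1 = -2; aux=28
n=14: not %3==0, total = (-2)-1 = -3; aux=42
n=7: not %3==0, total = (-3)-1 = -4; aux=49
n=0: %3==0, total = (-4)+0 = -4; aux=50
n=10: not %3==0, total = (-4)-1 = -5; aux=60
total*aux = (-5)*60 = -300

-300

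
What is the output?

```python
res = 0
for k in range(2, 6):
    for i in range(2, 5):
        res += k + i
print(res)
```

k=2,i=2: res = 0+4 = 4
k=2,i=3: res = 4+5 = 9
k=2,i=4: res = 9+6 = 15
k=3,i=2: res = 15+5 = 20
k=3,i=3: res = 20+6 = 26
k=3,i=4: res = 26+7 = 33
k=4,i=2: res = 33+6 = 39
k=4,i=3: res = 39+7 = 46
k=4,i=4: res = 46+8 = 54
k=5,i=2: res = 54+7 = 61
k=5,i=3: res = 61+8 = 69
k=5,i=4: res = 69+9 = 78

78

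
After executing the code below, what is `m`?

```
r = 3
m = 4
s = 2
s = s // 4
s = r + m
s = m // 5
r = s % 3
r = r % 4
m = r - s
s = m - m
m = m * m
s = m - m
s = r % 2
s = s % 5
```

s = 2//4 = 0
s = 3+4 = 7
s = 4//5 = 0
r = 0%3 = 0
r = 0%4 = 0
m = 0-0 = 0
s = 0-0 = 0
m = 0*0 = 0
s = 0-0 = 0
s = 0%2 = 0
s = 0%5 = 0

0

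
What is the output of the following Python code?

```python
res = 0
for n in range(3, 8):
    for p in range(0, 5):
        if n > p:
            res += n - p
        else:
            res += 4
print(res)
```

88

n=3,p=0: 3>0, res = 0+3 = 3
n=3,p=1: 3>1, res = 3+2 = 5
n=3,p=2: 3>2, res = 5+1 = 6
n=3,p=3: not 3>3, res = 6+4 = 10
n=3,p=4: not 3>4, res = 10+4 = 14
n=4,p=0: 4>0, res = 14+4 = 18
n=4,p=1: 4>1, res = 18+3 = 21
n=4,p=2: 4>2, res = 21+2 = 23
n=4,p=3: 4>3, res = 23+1 = 24
n=4,p=4: not 4>4, res = 24+4 = 28
n=5,p=0: 5>0, res = 28+5 = 33
n=5,p=1: 5>1, res = 33+4 = 37
n=5,p=2: 5>2, res = 37+3 = 40
n=5,p=3: 5>3, res = 40+2 = 42
n=5,p=4: 5>4, res = 42+1 = 43
n=6,p=0: 6>0, res = 43+6 = 49
n=6,p=1: 6>1, res = 49+5 = 54
n=6,p=2: 6>2, res = 54+4 = 58
n=6,p=3: 6>3, res = 58+3 = 61
n=6,p=4: 6>4, res = 61+2 = 63
n=7,p=0: 7>0, res = 63+7 = 70
n=7,p=1: 7>1, res = 70+6 = 76
n=7,p=2: 7>2, res = 76+5 = 81
n=7,p=3: 7>3, res = 81+4 = 85
n=7,p=4: 7>4, res = 85+3 = 88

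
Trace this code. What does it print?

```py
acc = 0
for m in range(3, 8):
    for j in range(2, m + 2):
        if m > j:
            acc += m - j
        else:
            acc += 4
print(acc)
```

m=3,j=2: 3>2, acc = 0+1 = 1
m=3,j=3: not 3>3, acc = 1+4 = 5
m=3,j=4: not 3>4, acc = 5+4 = 9
m=4,j=2: 4>2, acc = 9+2 = 11
m=4,j=3: 4>3, acc = 11+1 = 12
m=4,j=4: not 4>4, acc = 12+4 = 16
m=4,j=5: not 4>5, acc = 16+4 = 20
m=5,j=2: 5>2, acc = 20+3 = 23
m=5,j=3: 5>3, acc = 23+2 = 25
m=5,j=4: 5>4, acc = 25+1 = 26
m=5,j=5: not 5>5, acc = 26+4 = 30
m=5,j=6: not 5>6, acc = 30+4 = 34
m=6,j=2: 6>2, acc = 34+4 = 38
m=6,j=3: 6>3, acc = 38+3 = 41
m=6,j=4: 6>4, acc = 41+2 = 43
m=6,j=5: 6>5, acc = 43+1 = 44
m=6,j=6: not 6>6, acc = 44+4 = 48
m=6,j=7: not 6>7, acc = 48+4 = 52
m=7,j=2: 7>2, acc = 52+5 = 57
m=7,j=3: 7>3, acc = 57+4 = 61
m=7,j=4: 7>4, acc = 61+3 = 64
m=7,j=5: 7>5, acc = 64+2 = 66
m=7,j=6: 7>6, acc = 66+1 = 67
m=7,j=7: not 7>7, acc = 67+4 = 71
m=7,j=8: not 7>8, acc = 71+4 = 75

75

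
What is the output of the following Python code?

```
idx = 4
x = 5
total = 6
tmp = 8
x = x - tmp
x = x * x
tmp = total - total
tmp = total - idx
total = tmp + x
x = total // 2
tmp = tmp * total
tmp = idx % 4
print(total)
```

x = 5-8 = -3
x = (-3)*(-3) = 9
tmp = 6-6 = 0
tmp = 6-4 = 2
total = 2+9 = 11
x = 11//2 = 5
tmp = 2*11 = 22
tmp = 4%4 = 0

11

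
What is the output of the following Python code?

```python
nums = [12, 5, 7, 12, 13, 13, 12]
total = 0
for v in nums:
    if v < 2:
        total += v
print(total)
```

v=12: not <2
v=5: not <2
v=7: not <2
v=12: not <2
v=13: not <2
v=13: not <2
v=12: not <2

0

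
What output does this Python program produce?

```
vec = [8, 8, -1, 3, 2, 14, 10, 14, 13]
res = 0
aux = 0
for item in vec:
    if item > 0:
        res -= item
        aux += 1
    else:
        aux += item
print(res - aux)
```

-79

item=8: >0, res = 0-8 = -8; aux=1
item=8: >0, res = (-8)-8 = -16; aux=2
item=-1: not >0; aux=1
item=3: >0, res = (-16)-3 = -19; aux=2
item=2: >0, res = (-19)-2 = -21; aux=3
item=14: >0, res = (-21)-14 = -35; aux=4
item=10: >0, res = (-35)-10 = -45; aux=5
item=14: >0, res = (-45)-14 = -59; aux=6
item=13: >0, res = (-59)-13 = -72; aux=7
res-aux = (-72)-7 = -79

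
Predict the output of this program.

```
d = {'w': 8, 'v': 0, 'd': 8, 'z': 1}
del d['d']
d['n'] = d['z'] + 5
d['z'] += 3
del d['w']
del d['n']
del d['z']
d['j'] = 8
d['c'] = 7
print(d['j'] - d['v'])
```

8

del 'd' → {'w': 8, 'v': 0, 'z': 1}
d['n'] = d['z']+5 = 6 → {'w': 8, 'v': 0, 'z': 1, 'n': 6}
d['z'] = 1+3 = 4 → {'w': 8, 'v': 0, 'z': 4, 'n': 6}
del 'w' → {'v': 0, 'z': 4, 'n': 6}
del 'n' → {'v': 0, 'z': 4}
del 'z' → {'v': 0}
d['j'] = 8 → {'v': 0, 'j': 8}
d['c'] = 7 → {'v': 0, 'j': 8, 'c': 7}
d['j']-d['v'] = 8-0 = 8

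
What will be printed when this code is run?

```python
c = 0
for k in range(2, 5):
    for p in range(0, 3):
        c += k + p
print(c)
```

k=2,p=0: c = 0+2 = 2
k=2,p=1: c = 2+3 = 5
k=2,p=2: c = 5+4 = 9
k=3,p=0: c = 9+3 = 12
k=3,p=1: c = 12+4 = 16
k=3,p=2: c = 16+5 = 21
k=4,p=0: c = 21+4 = 25
k=4,p=1: c = 25+5 = 30
k=4,p=2: c = 30+6 = 36

36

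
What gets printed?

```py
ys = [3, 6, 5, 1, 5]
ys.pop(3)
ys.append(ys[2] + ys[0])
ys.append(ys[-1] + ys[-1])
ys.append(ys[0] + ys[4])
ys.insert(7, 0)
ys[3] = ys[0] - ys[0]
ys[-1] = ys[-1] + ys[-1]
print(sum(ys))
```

49

pop(3) removes 1 → [3, 6, 5, 5]
append ys[2]+ys[0] = 5+3 = 8 → [3, 6, 5, 5, 8]
append ys[-1]+ys[-1] = 8+8 = 16 → [3, 6, 5, 5, 8, 16]
append ys[0]+ys[4] = 3+8 = 11 → [3, 6, 5, 5, 8, 16, 11]
insert 0 at 7 → [3, 6, 5, 5, 8, 16, 11, 0]
ys[3] = ys[0]-ys[0] = 3-3 = 0 → [3, 6, 5, 0, 8, 16, 11, 0]
ys[-1] = ys[-1]+ys[-1] = 0+0 = 0 → [3, 6, 5, 0, 8, 16, 11, 0]
sum = 49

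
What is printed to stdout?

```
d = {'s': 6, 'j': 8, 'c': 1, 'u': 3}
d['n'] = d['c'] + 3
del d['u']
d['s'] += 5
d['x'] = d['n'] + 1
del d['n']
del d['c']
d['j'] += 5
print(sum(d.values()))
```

d['n'] = d['c']+3 = 4 → {'s': 6, 'j': 8, 'c': 1, 'u': 3, 'n': 4}
del 'u' → {'s': 6, 'j': 8, 'c': 1, 'n': 4}
d['s'] = 6+5 = 11 → {'s': 11, 'j': 8, 'c': 1, 'n': 4}
d['x'] = d['n']+1 = 5 → {'s': 11, 'j': 8, 'c': 1, 'n': 4, 'x': 5}
del 'n' → {'s': 11, 'j': 8, 'c': 1, 'x': 5}
del 'c' → {'s': 11, 'j': 8, 'x': 5}
d['j'] = 8+5 = 13 → {'s': 11, 'j': 13, 'x': 5}
sum of values = 29

29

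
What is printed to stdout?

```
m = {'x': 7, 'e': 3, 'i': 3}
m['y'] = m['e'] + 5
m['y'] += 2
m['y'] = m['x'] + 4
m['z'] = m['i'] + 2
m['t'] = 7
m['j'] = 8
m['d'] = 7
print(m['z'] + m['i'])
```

m['y'] = m['e']+5 = 8 → {'x': 7, 'e': 3, 'i': 3, 'y': 8}
m['y'] = 8+2 = 10 → {'x': 7, 'e': 3, 'i': 3, 'y': 10}
m['y'] = m['x']+4 = 11 → {'x': 7, 'e': 3, 'i': 3, 'y': 11}
m['z'] = m['i']+2 = 5 → {'x': 7, 'e': 3, 'i': 3, 'y': 11, 'z': 5}
m['t'] = 7 → {'x': 7, 'e': 3, 'i': 3, 'y': 11, 'z': 5, 't': 7}
m['j'] = 8 → {'x': 7, 'e': 3, 'i': 3, 'y': 11, 'z': 5, 't': 7, 'j': 8}
m['d'] = 7 → {'x': 7, 'e': 3, 'i': 3, 'y': 11, 'z': 5, 't': 7, 'j': 8, 'd': 7}
m['z']+m['i'] = 5+3 = 8

8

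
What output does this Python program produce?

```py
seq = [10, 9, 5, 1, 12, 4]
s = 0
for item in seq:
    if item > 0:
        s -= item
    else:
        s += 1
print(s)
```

item=10: >0, s = 0-10 = -10
item=9: >0, s = (-10)-9 = -19
item=5: >0, s = (-19)-5 = -24
item=1: >0, s = (-24)-1 = -25
item=12: >0, s = (-25)-12 = -37
item=4: >0, s = (-37)-4 = -41

-41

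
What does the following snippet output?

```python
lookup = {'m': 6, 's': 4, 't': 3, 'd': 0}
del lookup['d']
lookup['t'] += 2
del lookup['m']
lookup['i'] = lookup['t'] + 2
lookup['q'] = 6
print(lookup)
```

del 'd' → {'m': 6, 's': 4, 't': 3}
lookup['t'] = 3+2 = 5 → {'m': 6, 's': 4, 't': 5}
del 'm' → {'s': 4, 't': 5}
lookup['i'] = lookup['t']+2 = 7 → {'s': 4, 't': 5, 'i': 7}
lookup['q'] = 6 → {'s': 4, 't': 5, 'i': 7, 'q': 6}

{'s': 4, 't': 5, 'i': 7, 'q': 6}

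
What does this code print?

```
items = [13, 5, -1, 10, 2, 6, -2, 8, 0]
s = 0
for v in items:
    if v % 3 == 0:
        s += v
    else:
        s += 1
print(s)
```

13

v=13: not %3==0, s = 0+1 = 1
v=5: not %3==0, s = 1+1 = 2
v=-1: not %3==0, s = 2+1 = 3
v=10: not %3==0, s = 3+1 = 4
v=2: not %3==0, s = 4+1 = 5
v=6: %3==0, s = 5+6 = 11
v=-2: not %3==0, s = 11+1 = 12
v=8: not %3==0, s = 12+1 = 13
v=0: %3==0, s = 13+0 = 13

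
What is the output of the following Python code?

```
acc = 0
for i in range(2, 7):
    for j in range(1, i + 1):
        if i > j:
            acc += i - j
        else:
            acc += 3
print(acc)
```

50

i=2,j=1: 2>1, acc = 0+1 = 1
i=2,j=2: not 2>2, acc = 1+3 = 4
i=3,j=1: 3>1, acc = 4+2 = 6
i=3,j=2: 3>2, acc = 6+1 = 7
i=3,j=3: not 3>3, acc = 7+3 = 10
i=4,j=1: 4>1, acc = 10+3 = 13
i=4,j=2: 4>2, acc = 13+2 = 15
i=4,j=3: 4>3, acc = 15+1 = 16
i=4,j=4: not 4>4, acc = 16+3 = 19
i=5,j=1: 5>1, acc = 19+4 = 23
i=5,j=2: 5>2, acc = 23+3 = 26
i=5,j=3: 5>3, acc = 26+2 = 28
i=5,j=4: 5>4, acc = 28+1 = 29
i=5,j=5: not 5>5, acc = 29+3 = 32
i=6,j=1: 6>1, acc = 32+5 = 37
i=6,j=2: 6>2, acc = 37+4 = 41
i=6,j=3: 6>3, acc = 41+3 = 44
i=6,j=4: 6>4, acc = 44+2 = 46
i=6,j=5: 6>5, acc = 46+1 = 47
i=6,j=6: not 6>6, acc = 47+3 = 50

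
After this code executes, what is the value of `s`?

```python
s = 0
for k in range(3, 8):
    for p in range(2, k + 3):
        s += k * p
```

k=3,p=2: s = 0+6 = 6
k=3,p=3: s = 6+9 = 15
k=3,p=4: s = 15+12 = 27
k=3,p=5: s = 27+15 = 42
k=4,p=2: s = 42+8 = 50
k=4,p=3: s = 50+12 = 62
k=4,p=4: s = 62+16 = 78
k=4,p=5: s = 78+20 = 98
k=4,p=6: s = 98+24 = 122
k=5,p=2: s = 122+10 = 132
k=5,p=3: s = 132+15 = 147
k=5,p=4: s = 147+20 = 167
k=5,p=5: s = 167+25 = 192
k=5,p=6: s = 192+30 = 222
k=5,p=7: s = 222+35 = 257
k=6,p=2: s = 257+12 = 269
k=6,p=3: s = 269+18 = 287
k=6,p=4: s = 287+24 = 311
k=6,p=5: s = 311+30 = 341
k=6,p=6: s = 341+36 = 377
k=6,p=7: s = 377+42 = 419
k=6,p=8: s = 419+48 = 467
k=7,p=2: s = 467+14 = 481
k=7,p=3: s = 481+21 = 502
k=7,p=4: s = 502+28 = 530
k=7,p=5: s = 530+35 = 565
k=7,p=6: s = 565+42 = 607
k=7,p=7: s = 607+49 = 656
k=7,p=8: s = 656+56 = 712
k=7,p=9: s = 712+63 = 775

775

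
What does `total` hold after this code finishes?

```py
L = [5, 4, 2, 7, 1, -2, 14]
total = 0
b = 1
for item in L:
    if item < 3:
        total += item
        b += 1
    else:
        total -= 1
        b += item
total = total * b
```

-102

item=5: not <3, total = 0-1 = -1; b=6
item=4: not <3, total = (-1)-1 = -2; b=10
item=2: <3, total = (-2)+2 = 0; b=11
item=7: not <3, total = 0-1 = -1; b=18
item=1: <3, total = (-1)+1 = 0; b=19
item=-2: <3, total = 0+(-2) = -2; b=20
item=14: not <3, total = (-2)-1 = -3; b=34
total*b = (-3)*34 = -102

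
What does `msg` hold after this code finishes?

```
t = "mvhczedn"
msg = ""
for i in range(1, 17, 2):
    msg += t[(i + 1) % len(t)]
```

'hzdmhzdm'

i=1: add t[2]='h' → 'h'
i=3: add t[4]='z' → 'hz'
i=5: add t[6]='d' → 'hzd'
i=7: add t[0]='m' → 'hzdm'
i=9: add t[2]='h' → 'hzdmh'
i=11: add t[4]='z' → 'hzdmhz'
i=13: add t[6]='d' → 'hzdmhzd'
i=15: add t[0]='m' → 'hzdmhzdm'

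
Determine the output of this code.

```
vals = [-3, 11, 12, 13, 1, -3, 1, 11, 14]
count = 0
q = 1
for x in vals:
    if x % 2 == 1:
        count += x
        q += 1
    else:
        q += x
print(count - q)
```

x=-3: odd, count = 0+(-3) = -3; q=2
x=11: odd, count = (-3)+11 = 8; q=3
x=12: not odd; q=15
x=13: odd, count = 8+13 = 21; q=16
x=1: odd, count = 21+1 = 22; q=17
x=-3: odd, count = 22+(-3) = 19; q=18
x=1: odd, count = 19+1 = 20; q=19
x=11: odd, count = 20+11 = 31; q=20
x=14: not odd; q=34
count-q = 31-34 = -3

-3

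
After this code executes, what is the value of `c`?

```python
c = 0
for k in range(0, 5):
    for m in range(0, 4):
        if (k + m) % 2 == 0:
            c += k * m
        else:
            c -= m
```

12

k=0,m=0: even sum, c = 0+0 = 0
k=0,m=1: odd sum, c = 0-1 = -1
k=0,m=2: even sum, c = (-1)+0 = -1
k=0,m=3: odd sum, c = (-1)-3 = -4
k=1,m=0: odd sum, c = (-4)-0 = -4
k=1,m=1: even sum, c = (-4)+1 = -3
k=1,m=2: odd sum, c = (-3)-2 = -5
k=1,m=3: even sum, c = (-5)+3 = -2
k=2,m=0: even sum, c = (-2)+0 = -2
k=2,m=1: odd sum, c = (-2)-1 = -3
k=2,m=2: even sum, c = (-3)+4 = 1
k=2,m=3: odd sum, c = 1-3 = -2
k=3,m=0: odd sum, c = (-2)-0 = -2
k=3,m=1: even sum, c = (-2)+3 = 1
k=3,m=2: odd sum, c = 1-2 = -1
k=3,m=3: even sum, c = (-1)+9 = 8
k=4,m=0: even sum, c = 8+0 = 8
k=4,m=1: odd sum, c = 8-1 = 7
k=4,m=2: even sum, c = 7+8 = 15
k=4,m=3: odd sum, c = 15-3 = 12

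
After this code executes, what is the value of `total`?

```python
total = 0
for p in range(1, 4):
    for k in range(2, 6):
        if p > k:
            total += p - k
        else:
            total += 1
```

12

p=1,k=2: not 1>2, total = 0+1 = 1
p=1,k=3: not 1>3, total = 1+1 = 2
p=1,k=4: not 1>4, total = 2+1 = 3
p=1,k=5: not 1>5, total = 3+1 = 4
p=2,k=2: not 2>2, total = 4+1 = 5
p=2,k=3: not 2>3, total = 5+1 = 6
p=2,k=4: not 2>4, total = 6+1 = 7
p=2,k=5: not 2>5, total = 7+1 = 8
p=3,k=2: 3>2, total = 8+1 = 9
p=3,k=3: not 3>3, total = 9+1 = 10
p=3,k=4: not 3>4, total = 10+1 = 11
p=3,k=5: not 3>5, total = 11+1 = 12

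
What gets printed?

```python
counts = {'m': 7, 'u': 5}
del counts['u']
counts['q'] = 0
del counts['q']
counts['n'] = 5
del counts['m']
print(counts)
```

del 'u' → {'m': 7}
counts['q'] = 0 → {'m': 7, 'q': 0}
del 'q' → {'m': 7}
counts['n'] = 5 → {'m': 7, 'n': 5}
del 'm' → {'n': 5}

{'n': 5}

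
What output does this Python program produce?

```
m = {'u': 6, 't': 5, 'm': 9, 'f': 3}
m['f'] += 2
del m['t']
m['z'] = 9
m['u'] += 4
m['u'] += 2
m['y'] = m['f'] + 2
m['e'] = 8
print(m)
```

{'u': 12, 'm': 9, 'f': 5, 'z': 9, 'y': 7, 'e': 8}

m['f'] = 3+2 = 5 → {'u': 6, 't': 5, 'm': 9, 'f': 5}
del 't' → {'u': 6, 'm': 9, 'f': 5}
m['z'] = 9 → {'u': 6, 'm': 9, 'f': 5, 'z': 9}
m['u'] = 6+4 = 10 → {'u': 10, 'm': 9, 'f': 5, 'z': 9}
m['u'] = 10+2 = 12 → {'u': 12, 'm': 9, 'f': 5, 'z': 9}
m['y'] = m['f']+2 = 7 → {'u': 12, 'm': 9, 'f': 5, 'z': 9, 'y': 7}
m['e'] = 8 → {'u': 12, 'm': 9, 'f': 5, 'z': 9, 'y': 7, 'e': 8}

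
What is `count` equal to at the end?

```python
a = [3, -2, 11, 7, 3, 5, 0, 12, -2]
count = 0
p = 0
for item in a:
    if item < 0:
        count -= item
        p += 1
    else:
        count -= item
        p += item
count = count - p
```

item=3: not <0, count = 0-3 = -3; p=3
item=-2: <0, count = (-3)-(-2) = -1; p=4
item=11: not <0, count = (-1)-11 = -12; p=15
item=7: not <0, count = (-12)-7 = -19; p=22
item=3: not <0, count = (-19)-3 = -22; p=25
item=5: not <0, count = (-22)-5 = -27; p=30
item=0: not <0, count = (-27)-0 = -27; p=30
item=12: not <0, count = (-27)-12 = -39; p=42
item=-2: <0, count = (-39)-(-2) = -37; p=43
count-p = (-37)-43 = -80

-80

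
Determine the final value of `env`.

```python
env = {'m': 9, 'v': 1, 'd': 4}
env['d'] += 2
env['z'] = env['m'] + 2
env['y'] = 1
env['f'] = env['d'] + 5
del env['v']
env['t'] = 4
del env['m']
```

env['d'] = 4+2 = 6 → {'m': 9, 'v': 1, 'd': 6}
env['z'] = env['m']+2 = 11 → {'m': 9, 'v': 1, 'd': 6, 'z': 11}
env['y'] = 1 → {'m': 9, 'v': 1, 'd': 6, 'z': 11, 'y': 1}
env['f'] = env['d']+5 = 11 → {'m': 9, 'v': 1, 'd': 6, 'z': 11, 'y': 1, 'f': 11}
del 'v' → {'m': 9, 'd': 6, 'z': 11, 'y': 1, 'f': 11}
env['t'] = 4 → {'m': 9, 'd': 6, 'z': 11, 'y': 1, 'f': 11, 't': 4}
del 'm' → {'d': 6, 'z': 11, 'y': 1, 'f': 11, 't': 4}

{'d': 6, 'z': 11, 'y': 1, 'f': 11, 't': 4}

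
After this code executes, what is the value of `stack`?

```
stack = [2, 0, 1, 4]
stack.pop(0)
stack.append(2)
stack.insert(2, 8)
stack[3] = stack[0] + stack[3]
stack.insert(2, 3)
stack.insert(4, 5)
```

[0, 1, 3, 8, 5, 4, 2]

pop(0) removes 2 → [0, 1, 4]
append 2 → [0, 1, 4, 2]
insert 8 at 2 → [0, 1, 8, 4, 2]
stack[3] = stack[0]+stack[3] = 0+4 = 4 → [0, 1, 8, 4, 2]
insert 3 at 2 → [0, 1, 3, 8, 4, 2]
insert 5 at 4 → [0, 1, 3, 8, 5, 4, 2]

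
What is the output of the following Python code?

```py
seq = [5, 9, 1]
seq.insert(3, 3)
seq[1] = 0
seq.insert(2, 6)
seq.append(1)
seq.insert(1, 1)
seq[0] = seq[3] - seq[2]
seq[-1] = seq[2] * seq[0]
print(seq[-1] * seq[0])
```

0

insert 3 at 3 → [5, 9, 1, 3]
seq[1] = 0 → [5, 0, 1, 3]
insert 6 at 2 → [5, 0, 6, 1, 3]
append 1 → [5, 0, 6, 1, 3, 1]
insert 1 at 1 → [5, 1, 0, 6, 1, 3, 1]
seq[0] = seq[3]-seq[2] = 6-0 = 6 → [6, 1, 0, 6, 1, 3, 1]
seq[-1] = seq[2]*seq[0] = 0*6 = 0 → [6, 1, 0, 6, 1, 3, 0]
seq[-1]*seq[0] = 0*6 = 0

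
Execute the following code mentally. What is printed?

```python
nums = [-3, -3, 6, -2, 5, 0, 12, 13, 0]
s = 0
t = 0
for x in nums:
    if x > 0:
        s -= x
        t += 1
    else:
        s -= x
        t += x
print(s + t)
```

x=-3: not >0, s = 0-(-3) = 3; t=-3
x=-3: not >0, s = 3-(-3) = 6; t=-6
x=6: >0, s = 6-6 = 0; t=-5
x=-2: not >0, s = 0-(-2) = 2; t=-7
x=5: >0, s = 2-5 = -3; t=-6
x=0: not >0, s = (-3)-0 = -3; t=-6
x=12: >0, s = (-3)-12 = -15; t=-5
x=13: >0, s = (-15)-13 = -28; t=-4
x=0: not >0, s = (-28)-0 = -28; t=-4
s+t = (-28)+(-4) = -32

-32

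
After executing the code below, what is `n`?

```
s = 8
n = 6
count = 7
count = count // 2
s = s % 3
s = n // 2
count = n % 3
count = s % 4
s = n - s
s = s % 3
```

6

count = 7//2 = 3
s = 8%3 = 2
s = 6//2 = 3
count = 6%3 = 0
count = 3%4 = 3
s = 6-3 = 3
s = 3%3 = 0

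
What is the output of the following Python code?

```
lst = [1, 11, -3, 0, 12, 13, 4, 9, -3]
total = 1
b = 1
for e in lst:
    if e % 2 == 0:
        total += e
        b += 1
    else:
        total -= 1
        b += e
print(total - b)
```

-21

e=1: not even, total = 1-1 = 0; b=2
e=11: not even, total = 0-1 = -1; b=13
e=-3: not even, total = (-1)-1 = -2; b=10
e=0: even, total = (-2)+0 = -2; b=11
e=12: even, total = (-2)+12 = 10; b=12
e=13: not even, total = 10-1 = 9; b=25
e=4: even, total = 9+4 = 13; b=26
e=9: not even, total = 13-1 = 12; b=35
e=-3: not even, total = 12-1 = 11; b=32
total-b = 11-32 = -21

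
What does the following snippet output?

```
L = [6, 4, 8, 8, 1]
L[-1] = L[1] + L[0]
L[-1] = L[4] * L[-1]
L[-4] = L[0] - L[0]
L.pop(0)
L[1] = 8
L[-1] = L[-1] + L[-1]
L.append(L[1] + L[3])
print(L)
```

L[-1] = L[1]+L[0] = 4+6 = 10 → [6, 4, 8, 8, 10]
L[-1] = L[4]*L[-1] = 10*10 = 100 → [6, 4, 8, 8, 100]
L[-4] = L[0]-L[0] = 6-6 = 0 → [6, 0, 8, 8, 100]
pop(0) removes 6 → [0, 8, 8, 100]
L[1] = 8 → [0, 8, 8, 100]
L[-1] = L[-1]+L[-1] = 100+100 = 200 → [0, 8, 8, 200]
append L[1]+L[3] = 8+200 = 208 → [0, 8, 8, 200, 208]

[0, 8, 8, 200, 208]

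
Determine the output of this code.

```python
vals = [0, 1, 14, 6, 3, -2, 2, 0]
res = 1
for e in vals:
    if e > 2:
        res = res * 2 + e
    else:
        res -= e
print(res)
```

e=0: not >2, res = 1-0 = 1
e=1: not >2, res = 1-1 = 0
e=14: >2, res = 0*2+14 = 14
e=6: >2, res = 14*2+6 = 34
e=3: >2, res = 34*2+3 = 71
e=-2: not >2, res = 71-(-2) = 73
e=2: not >2, res = 73-2 = 71
e=0: not >2, res = 71-0 = 71

71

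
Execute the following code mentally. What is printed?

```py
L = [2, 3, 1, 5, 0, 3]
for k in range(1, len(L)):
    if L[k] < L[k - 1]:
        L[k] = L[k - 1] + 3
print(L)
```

[2, 3, 6, 9, 12, 15]

k=1: 3>=2, unchanged → [2, 3, 1, 5, 0, 3]
k=2: 1<3, L[2] = 3+3 = 6 → [2, 3, 6, 5, 0, 3]
k=3: 5<6, L[3] = 6+3 = 9 → [2, 3, 6, 9, 0, 3]
k=4: 0<9, L[4] = 9+3 = 12 → [2, 3, 6, 9, 12, 3]
k=5: 3<12, L[5] = 12+3 = 15 → [2, 3, 6, 9, 12, 15]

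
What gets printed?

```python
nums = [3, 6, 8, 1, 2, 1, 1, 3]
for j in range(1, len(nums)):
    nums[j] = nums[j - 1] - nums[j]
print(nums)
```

j=1: nums[1] = 3-6 = -3 → [3, -3, 8, 1, 2, 1, 1, 3]
j=2: nums[2] = (-3)-8 = -11 → [3, -3, -11, 1, 2, 1, 1, 3]
j=3: nums[3] = (-11)-1 = -12 → [3, -3, -11, -12, 2, 1, 1, 3]
j=4: nums[4] = (-12)-2 = -14 → [3, -3, -11, -12, -14, 1, 1, 3]
j=5: nums[5] = (-14)-1 = -15 → [3, -3, -11, -12, -14, -15, 1, 3]
j=6: nums[6] = (-15)-1 = -16 → [3, -3, -11, -12, -14, -15, -16, 3]
j=7: nums[7] = (-16)-3 = -19 → [3, -3, -11, -12, -14, -15, -16, -19]

[3, -3, -11, -12, -14, -15, -16, -19]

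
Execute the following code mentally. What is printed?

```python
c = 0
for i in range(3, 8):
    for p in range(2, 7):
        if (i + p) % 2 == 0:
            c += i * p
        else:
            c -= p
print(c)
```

i=3,p=2: odd sum, c = 0-2 = -2
i=3,p=3: even sum, c = (-2)+9 = 7
i=3,p=4: odd sum, c = 7-4 = 3
i=3,p=5: even sum, c = 3+15 = 18
i=3,p=6: odd sum, c = 18-6 = 12
i=4,p=2: even sum, c = 12+8 = 20
i=4,p=3: odd sum, c = 20-3 = 17
i=4,p=4: even sum, c = 17+16 = 33
i=4,p=5: odd sum, c = 33-5 = 28
i=4,p=6: even sum, c = 28+24 = 52
i=5,p=2: odd sum, c = 52-2 = 50
i=5,p=3: even sum, c = 50+15 = 65
i=5,p=4: odd sum, c = 65-4 = 61
i=5,p=5: even sum, c = 61+25 = 86
i=5,p=6: odd sum, c = 86-6 = 80
i=6,p=2: even sum, c = 80+12 = 92
i=6,p=3: odd sum, c = 92-3 = 89
i=6,p=4: even sum, c = 89+24 = 113
i=6,p=5: odd sum, c = 113-5 = 108
i=6,p=6: even sum, c = 108+36 = 144
i=7,p=2: odd sum, c = 144-2 = 142
i=7,p=3: even sum, c = 142+21 = 163
i=7,p=4: odd sum, c = 163-4 = 159
i=7,p=5: even sum, c = 159+35 = 194
i=7,p=6: odd sum, c = 194-6 = 188

188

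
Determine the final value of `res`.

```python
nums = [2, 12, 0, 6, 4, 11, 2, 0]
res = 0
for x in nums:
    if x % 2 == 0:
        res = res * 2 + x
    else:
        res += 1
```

584

x=2: even, res = 0*2+2 = 2
x=12: even, res = 2*2+12 = 16
x=0: even, res = 16*2+0 = 32
x=6: even, res = 32*2+6 = 70
x=4: even, res = 70*2+4 = 144
x=11: not even, res = 144+1 = 145
x=2: even, res = 145*2+2 = 292
x=0: even, res = 292*2+0 = 584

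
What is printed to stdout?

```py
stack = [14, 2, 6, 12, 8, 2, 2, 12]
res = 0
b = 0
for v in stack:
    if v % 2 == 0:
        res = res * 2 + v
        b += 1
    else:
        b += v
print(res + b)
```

2400

v=14: even, res = 0*2+14 = 14; b=1
v=2: even, res = 14*2+2 = 30; b=2
v=6: even, res = 30*2+6 = 66; b=3
v=12: even, res = 66*2+12 = 144; b=4
v=8: even, res = 144*2+8 = 296; b=5
v=2: even, res = 296*2+2 = 594; b=6
v=2: even, res = 594*2+2 = 1190; b=7
v=12: even, res = 1190*2+12 = 2392; b=8
res+b = 2392+8 = 2400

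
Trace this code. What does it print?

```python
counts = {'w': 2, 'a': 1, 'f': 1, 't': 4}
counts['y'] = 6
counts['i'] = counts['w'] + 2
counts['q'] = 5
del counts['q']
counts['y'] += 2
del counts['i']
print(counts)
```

{'w': 2, 'a': 1, 'f': 1, 't': 4, 'y': 8}

counts['y'] = 6 → {'w': 2, 'a': 1, 'f': 1, 't': 4, 'y': 6}
counts['i'] = counts['w']+2 = 4 → {'w': 2, 'a': 1, 'f': 1, 't': 4, 'y': 6, 'i': 4}
counts['q'] = 5 → {'w': 2, 'a': 1, 'f': 1, 't': 4, 'y': 6, 'i': 4, 'q': 5}
del 'q' → {'w': 2, 'a': 1, 'f': 1, 't': 4, 'y': 6, 'i': 4}
counts['y'] = 6+2 = 8 → {'w': 2, 'a': 1, 'f': 1, 't': 4, 'y': 8, 'i': 4}
del 'i' → {'w': 2, 'a': 1, 'f': 1, 't': 4, 'y': 8}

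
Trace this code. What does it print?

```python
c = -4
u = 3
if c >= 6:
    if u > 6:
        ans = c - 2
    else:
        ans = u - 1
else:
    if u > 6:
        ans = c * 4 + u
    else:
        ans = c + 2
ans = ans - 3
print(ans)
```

c=-4, u=3
c >= 6 is False; u > 6 is False
→ ans = c + 2 = -2
ans = (-2)-3 = -5

-5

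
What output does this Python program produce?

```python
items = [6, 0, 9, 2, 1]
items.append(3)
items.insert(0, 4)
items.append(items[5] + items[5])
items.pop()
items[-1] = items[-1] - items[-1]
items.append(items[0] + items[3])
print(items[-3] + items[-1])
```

append 3 → [6, 0, 9, 2, 1, 3]
insert 4 at 0 → [4, 6, 0, 9, 2, 1, 3]
append items[5]+items[5] = 1+1 = 2 → [4, 6, 0, 9, 2, 1, 3, 2]
pop() removes 2 → [4, 6, 0, 9, 2, 1, 3]
items[-1] = items[-1]-items[-1] = 3-3 = 0 → [4, 6, 0, 9, 2, 1, 0]
append items[0]+items[3] = 4+9 = 13 → [4, 6, 0, 9, 2, 1, 0, 13]
items[-3]+items[-1] = 1+13 = 14

14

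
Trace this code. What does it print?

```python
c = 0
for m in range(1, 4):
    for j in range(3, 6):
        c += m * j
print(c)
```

72

m=1,j=3: c = 0+3 = 3
m=1,j=4: c = 3+4 = 7
m=1,j=5: c = 7+5 = 12
m=2,j=3: c = 12+6 = 18
m=2,j=4: c = 18+8 = 26
m=2,j=5: c = 26+10 = 36
m=3,j=3: c = 36+9 = 45
m=3,j=4: c = 45+12 = 57
m=3,j=5: c = 57+15 = 72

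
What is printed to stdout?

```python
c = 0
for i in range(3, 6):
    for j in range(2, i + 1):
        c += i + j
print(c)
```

i=3,j=2: c = 0+5 = 5
i=3,j=3: c = 5+6 = 11
i=4,j=2: c = 11+6 = 17
i=4,j=3: c = 17+7 = 24
i=4,j=4: c = 24+8 = 32
i=5,j=2: c = 32+7 = 39
i=5,j=3: c = 39+8 = 47
i=5,j=4: c = 47+9 = 56
i=5,j=5: c = 56+10 = 66

66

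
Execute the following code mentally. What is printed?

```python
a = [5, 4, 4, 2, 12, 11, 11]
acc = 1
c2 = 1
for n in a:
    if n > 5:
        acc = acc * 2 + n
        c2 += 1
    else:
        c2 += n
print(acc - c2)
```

n=5: not >5; c2=6
n=4: not >5; c2=10
n=4: not >5; c2=14
n=2: not >5; c2=16
n=12: >5, acc = 1*2+12 = 14; c2=17
n=11: >5, acc = 14*2+11 = 39; c2=18
n=11: >5, acc = 39*2+11 = 89; c2=19
acc-c2 = 89-19 = 70

70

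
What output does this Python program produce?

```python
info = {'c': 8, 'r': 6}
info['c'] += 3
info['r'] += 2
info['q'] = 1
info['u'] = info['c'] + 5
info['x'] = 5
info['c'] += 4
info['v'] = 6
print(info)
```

{'c': 15, 'r': 8, 'q': 1, 'u': 16, 'x': 5, 'v': 6}

info['c'] = 8+3 = 11 → {'c': 11, 'r': 6}
info['r'] = 6+2 = 8 → {'c': 11, 'r': 8}
info['q'] = 1 → {'c': 11, 'r': 8, 'q': 1}
info['u'] = info['c']+5 = 16 → {'c': 11, 'r': 8, 'q': 1, 'u': 16}
info['x'] = 5 → {'c': 11, 'r': 8, 'q': 1, 'u': 16, 'x': 5}
info['c'] = 11+4 = 15 → {'c': 15, 'r': 8, 'q': 1, 'u': 16, 'x': 5}
info['v'] = 6 → {'c': 15, 'r': 8, 'q': 1, 'u': 16, 'x': 5, 'v': 6}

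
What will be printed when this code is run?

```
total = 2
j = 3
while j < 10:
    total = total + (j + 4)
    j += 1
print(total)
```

j=3: total = 2+7 = 9
j=4: total = 9+8 = 17
j=5: total = 17+9 = 26
j=6: total = 26+10 = 36
j=7: total = 36+11 = 47
j=8: total = 47+12 = 59
j=9: total = 59+13 = 72

72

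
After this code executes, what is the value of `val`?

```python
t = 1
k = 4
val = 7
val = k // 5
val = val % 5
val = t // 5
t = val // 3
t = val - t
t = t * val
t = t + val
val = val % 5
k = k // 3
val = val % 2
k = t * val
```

val = 4//5 = 0
val = 0%5 = 0
val = 1//5 = 0
t = 0//3 = 0
t = 0-0 = 0
t = 0*0 = 0
t = 0+0 = 0
val = 0%5 = 0
k = 4//3 = 1
val = 0%2 = 0
k = 0*0 = 0

0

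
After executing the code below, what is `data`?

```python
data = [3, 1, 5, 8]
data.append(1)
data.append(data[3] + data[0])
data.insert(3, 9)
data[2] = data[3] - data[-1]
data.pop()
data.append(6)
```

append 1 → [3, 1, 5, 8, 1]
append data[3]+data[0] = 8+3 = 11 → [3, 1, 5, 8, 1, 11]
insert 9 at 3 → [3, 1, 5, 9, 8, 1, 11]
data[2] = data[3]-data[-1] = 9-11 = -2 → [3, 1, -2, 9, 8, 1, 11]
pop() removes 11 → [3, 1, -2, 9, 8, 1]
append 6 → [3, 1, -2, 9, 8, 1, 6]

[3, 1, -2, 9, 8, 1, 6]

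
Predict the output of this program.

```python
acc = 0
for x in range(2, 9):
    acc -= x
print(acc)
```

-35

x=2: acc = 0-2 = -2
x=3: acc = (-2)-3 = -5
x=4: acc = (-5)-4 = -9
x=5: acc = (-9)-5 = -14
x=6: acc = (-14)-6 = -20
x=7: acc = (-20)-7 = -27
x=8: acc = (-27)-8 = -35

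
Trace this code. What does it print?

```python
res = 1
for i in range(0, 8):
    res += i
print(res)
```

29

i=0: res = 1+0 = 1
i=1: res = 1+1 = 2
i=2: res = 2+2 = 4
i=3: res = 4+3 = 7
i=4: res = 7+4 = 11
i=5: res = 11+5 = 16
i=6: res = 16+6 = 22
i=7: res = 22+7 = 29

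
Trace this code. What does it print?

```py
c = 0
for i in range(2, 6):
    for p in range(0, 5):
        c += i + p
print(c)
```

i=2,p=0: c = 0+2 = 2
i=2,p=1: c = 2+3 = 5
i=2,p=2: c = 5+4 = 9
i=2,p=3: c = 9+5 = 14
i=2,p=4: c = 14+6 = 20
i=3,p=0: c = 20+3 = 23
i=3,p=1: c = 23+4 = 27
i=3,p=2: c = 27+5 = 32
i=3,p=3: c = 32+6 = 38
i=3,p=4: c = 38+7 = 45
i=4,p=0: c = 45+4 = 49
i=4,p=1: c = 49+5 = 54
i=4,p=2: c = 54+6 = 60
i=4,p=3: c = 60+7 = 67
i=4,p=4: c = 67+8 = 75
i=5,p=0: c = 75+5 = 80
i=5,p=1: c = 80+6 = 86
i=5,p=2: c = 86+7 = 93
i=5,p=3: c = 93+8 = 101
i=5,p=4: c = 101+9 = 110

110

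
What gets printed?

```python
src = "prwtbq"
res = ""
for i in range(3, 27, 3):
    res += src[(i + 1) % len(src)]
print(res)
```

i=3: add src[4]='b' → 'b'
i=6: add src[1]='r' → 'br'
i=9: add src[4]='b' → 'brb'
i=12: add src[1]='r' → 'brbr'
i=15: add src[4]='b' → 'brbrb'
i=18: add src[1]='r' → 'brbrbr'
i=21: add src[4]='b' → 'brbrbrb'
i=24: add src[1]='r' → 'brbrbrbr'

brbrbrbr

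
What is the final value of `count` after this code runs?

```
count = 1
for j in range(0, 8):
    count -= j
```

j=0: count = 1-0 = 1
j=1: count = 1-1 = 0
j=2: count = 0-2 = -2
j=3: count = (-2)-3 = -5
j=4: count = (-5)-4 = -9
j=5: count = (-9)-5 = -14
j=6: count = (-14)-6 = -20
j=7: count = (-20)-7 = -27

-27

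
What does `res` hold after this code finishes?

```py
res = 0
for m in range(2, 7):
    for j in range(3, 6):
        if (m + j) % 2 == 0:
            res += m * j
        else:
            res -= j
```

m=2,j=3: odd sum, res = 0-3 = -3
m=2,j=4: even sum, res = (-3)+8 = 5
m=2,j=5: odd sum, res = 5-5 = 0
m=3,j=3: even sum, res = 0+9 = 9
m=3,j=4: odd sum, res = 9-4 = 5
m=3,j=5: even sum, res = 5+15 = 20
m=4,j=3: odd sum, res = 20-3 = 17
m=4,j=4: even sum, res = 17+16 = 33
m=4,j=5: odd sum, res = 33-5 = 28
m=5,j=3: even sum, res = 28+15 = 43
m=5,j=4: odd sum, res = 43-4 = 39
m=5,j=5: even sum, res = 39+25 = 64
m=6,j=3: odd sum, res = 64-3 = 61
m=6,j=4: even sum, res = 61+24 = 85
m=6,j=5: odd sum, res = 85-5 = 80

80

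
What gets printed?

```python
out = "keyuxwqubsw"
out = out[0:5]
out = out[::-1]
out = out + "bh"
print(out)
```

slice [0:5] → 'keyux'
reverse → 'xuyek'
+ 'bh' → 'xuyekbh'

xuyekbh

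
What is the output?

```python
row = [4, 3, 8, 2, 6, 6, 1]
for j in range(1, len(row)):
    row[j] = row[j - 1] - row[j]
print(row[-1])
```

j=1: row[1] = 4-3 = 1 → [4, 1, 8, 2, 6, 6, 1]
j=2: row[2] = 1-8 = -7 → [4, 1, -7, 2, 6, 6, 1]
j=3: row[3] = (-7)-2 = -9 → [4, 1, -7, -9, 6, 6, 1]
j=4: row[4] = (-9)-6 = -15 → [4, 1, -7, -9, -15, 6, 1]
j=5: row[5] = (-15)-6 = -21 → [4, 1, -7, -9, -15, -21, 1]
j=6: row[6] = (-21)-1 = -22 → [4, 1, -7, -9, -15, -21, -22]

-22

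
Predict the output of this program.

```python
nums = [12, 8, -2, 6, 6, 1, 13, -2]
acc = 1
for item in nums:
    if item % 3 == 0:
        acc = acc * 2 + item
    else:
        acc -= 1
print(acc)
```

item=12: %3==0, acc = 1*2+12 = 14
item=8: not %3==0, acc = 14-1 = 13
item=-2: not %3==0, acc = 13-1 = 12
item=6: %3==0, acc = 12*2+6 = 30
item=6: %3==0, acc = 30*2+6 = 66
item=1: not %3==0, acc = 66-1 = 65
item=13: not %3==0, acc = 65-1 = 64
item=-2: not %3==0, acc = 64-1 = 63

63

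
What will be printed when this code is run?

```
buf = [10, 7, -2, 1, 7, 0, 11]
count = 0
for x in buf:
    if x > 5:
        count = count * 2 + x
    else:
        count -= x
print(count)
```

137

x=10: >5, count = 0*2+10 = 10
x=7: >5, count = 10*2+7 = 27
x=-2: not >5, count = 27-(-2) = 29
x=1: not >5, count = 29-1 = 28
x=7: >5, count = 28*2+7 = 63
x=0: not >5, count = 63-0 = 63
x=11: >5, count = 63*2+11 = 137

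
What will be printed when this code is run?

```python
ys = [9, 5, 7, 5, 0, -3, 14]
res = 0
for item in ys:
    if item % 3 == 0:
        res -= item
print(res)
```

-6

item=9: %3==0, res = 0-9 = -9
item=5: not %3==0
item=7: not %3==0
item=5: not %3==0
item=0: %3==0, res = (-9)-0 = -9
item=-3: %3==0, res = (-9)-(-3) = -6
item=14: not %3==0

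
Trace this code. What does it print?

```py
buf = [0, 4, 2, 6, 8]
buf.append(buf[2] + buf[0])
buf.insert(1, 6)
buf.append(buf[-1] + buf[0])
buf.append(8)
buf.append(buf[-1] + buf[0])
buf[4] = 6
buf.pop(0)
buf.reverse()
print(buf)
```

append buf[2]+buf[0] = 2+0 = 2 → [0, 4, 2, 6, 8, 2]
insert 6 at 1 → [0, 6, 4, 2, 6, 8, 2]
append buf[-1]+buf[0] = 2+0 = 2 → [0, 6, 4, 2, 6, 8, 2, 2]
append 8 → [0, 6, 4, 2, 6, 8, 2, 2, 8]
append buf[-1]+buf[0] = 8+0 = 8 → [0, 6, 4, 2, 6, 8, 2, 2, 8, 8]
buf[4] = 6 → [0, 6, 4, 2, 6, 8, 2, 2, 8, 8]
pop(0) removes 0 → [6, 4, 2, 6, 8, 2, 2, 8, 8]
reverse → [8, 8, 2, 2, 8, 6, 2, 4, 6]

[8, 8, 2, 2, 8, 6, 2, 4, 6]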